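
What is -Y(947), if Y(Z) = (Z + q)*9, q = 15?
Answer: -8658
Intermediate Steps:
Y(Z) = 135 + 9*Z (Y(Z) = (Z + 15)*9 = (15 + Z)*9 = 135 + 9*Z)
-Y(947) = -(135 + 9*947) = -(135 + 8523) = -1*8658 = -8658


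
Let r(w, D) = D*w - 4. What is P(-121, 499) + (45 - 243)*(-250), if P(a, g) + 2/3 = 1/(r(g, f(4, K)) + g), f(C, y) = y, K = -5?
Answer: 296995997/6000 ≈ 49499.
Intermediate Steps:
r(w, D) = -4 + D*w
P(a, g) = -⅔ + 1/(-4 - 4*g) (P(a, g) = -⅔ + 1/((-4 - 5*g) + g) = -⅔ + 1/(-4 - 4*g))
P(-121, 499) + (45 - 243)*(-250) = (-11 - 8*499)/(12*(1 + 499)) + (45 - 243)*(-250) = (1/12)*(-11 - 3992)/500 - 198*(-250) = (1/12)*(1/500)*(-4003) + 49500 = -4003/6000 + 49500 = 296995997/6000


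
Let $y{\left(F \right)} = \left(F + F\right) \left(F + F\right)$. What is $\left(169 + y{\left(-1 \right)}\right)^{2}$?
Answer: $29929$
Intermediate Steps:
$y{\left(F \right)} = 4 F^{2}$ ($y{\left(F \right)} = 2 F 2 F = 4 F^{2}$)
$\left(169 + y{\left(-1 \right)}\right)^{2} = \left(169 + 4 \left(-1\right)^{2}\right)^{2} = \left(169 + 4 \cdot 1\right)^{2} = \left(169 + 4\right)^{2} = 173^{2} = 29929$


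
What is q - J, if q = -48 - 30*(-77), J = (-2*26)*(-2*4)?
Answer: 1846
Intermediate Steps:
J = 416 (J = -52*(-8) = 416)
q = 2262 (q = -48 + 2310 = 2262)
q - J = 2262 - 1*416 = 2262 - 416 = 1846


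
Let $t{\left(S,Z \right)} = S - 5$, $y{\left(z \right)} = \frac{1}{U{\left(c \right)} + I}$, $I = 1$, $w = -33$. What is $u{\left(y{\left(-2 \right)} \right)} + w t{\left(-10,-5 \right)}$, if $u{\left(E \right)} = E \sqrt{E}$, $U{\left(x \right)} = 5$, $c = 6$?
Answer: $495 + \frac{\sqrt{6}}{36} \approx 495.07$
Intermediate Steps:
$y{\left(z \right)} = \frac{1}{6}$ ($y{\left(z \right)} = \frac{1}{5 + 1} = \frac{1}{6}$)
$t{\left(S,Z \right)} = -5 + S$
$u{\left(E \right)} = E^{\frac{3}{2}}$
$u{\left(y{\left(-2 \right)} \right)} + w t{\left(-10,-5 \right)} = \left(\frac{1}{6}\right)^{\frac{3}{2}} - 33 \left(-5 - 10\right) = \frac{\sqrt{6}}{36} - -495 = \frac{\sqrt{6}}{36} + 495 = 495 + \frac{\sqrt{6}}{36}$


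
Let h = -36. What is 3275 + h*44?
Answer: 1691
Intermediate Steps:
3275 + h*44 = 3275 - 36*44 = 3275 - 1584 = 1691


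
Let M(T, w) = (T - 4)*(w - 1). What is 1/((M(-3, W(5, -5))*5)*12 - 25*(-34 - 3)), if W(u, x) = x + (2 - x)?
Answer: 1/505 ≈ 0.0019802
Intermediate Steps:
W(u, x) = 2
M(T, w) = (-1 + w)*(-4 + T) (M(T, w) = (-4 + T)*(-1 + w) = (-1 + w)*(-4 + T))
1/((M(-3, W(5, -5))*5)*12 - 25*(-34 - 3)) = 1/(((4 - 1*(-3) - 4*2 - 3*2)*5)*12 - 25*(-34 - 3)) = 1/(((4 + 3 - 8 - 6)*5)*12 - 25*(-37)) = 1/(-7*5*12 + 925) = 1/(-35*12 + 925) = 1/(-420 + 925) = 1/505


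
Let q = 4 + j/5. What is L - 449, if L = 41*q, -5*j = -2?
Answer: -7043/25 ≈ -281.72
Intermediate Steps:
j = ⅖ (j = -⅕*(-2) = ⅖ ≈ 0.40000)
q = 102/25 (q = 4 + (⅖)/5 = 4 + (⅖)*(⅕) = 4 + 2/25 = 102/25 ≈ 4.0800)
L = 4182/25 (L = 41*(102/25) = 4182/25 ≈ 167.28)
L - 449 = 4182/25 - 449 = -7043/25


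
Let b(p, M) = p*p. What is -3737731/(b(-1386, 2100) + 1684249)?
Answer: -3737731/3605245 ≈ -1.0367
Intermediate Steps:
b(p, M) = p²
-3737731/(b(-1386, 2100) + 1684249) = -3737731/((-1386)² + 1684249) = -3737731/(1920996 + 1684249) = -3737731/3605245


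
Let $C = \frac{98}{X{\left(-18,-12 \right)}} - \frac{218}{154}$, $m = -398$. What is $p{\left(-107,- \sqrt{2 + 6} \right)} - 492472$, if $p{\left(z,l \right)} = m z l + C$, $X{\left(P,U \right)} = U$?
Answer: $- \frac{227526491}{462} - 85172 \sqrt{2} \approx -6.1293 \cdot 10^{5}$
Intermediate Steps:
$C = - \frac{4427}{462}$ ($C = \frac{98}{-12} - \frac{218}{154} = 98 \left(- \frac{1}{12}\right) - \frac{109}{77} = - \frac{49}{6} - \frac{109}{77} = - \frac{4427}{462} \approx -9.5822$)
$p{\left(z,l \right)} = - \frac{4427}{462} - 398 l z$ ($p{\left(z,l \right)} = - 398 z l - \frac{4427}{462} = - 398 l z - \frac{4427}{462} = - \frac{4427}{462} - 398 l z$)
$p{\left(-107,- \sqrt{2 + 6} \right)} - 492472 = \left(- \frac{4427}{462} - 398 \left(- \sqrt{2 + 6}\right) \left(-107\right)\right) - 492472 = \left(- \frac{4427}{462} - 398 \left(- \sqrt{8}\right) \left(-107\right)\right) - 492472 = \left(- \frac{4427}{462} - 398 \left(- 2 \sqrt{2}\right) \left(-107\right)\right) - 492472 = \left(- \frac{4427}{462} - 85172 \sqrt{2}\right) - 492472 = - \frac{227526491}{462} - 85172 \sqrt{2}$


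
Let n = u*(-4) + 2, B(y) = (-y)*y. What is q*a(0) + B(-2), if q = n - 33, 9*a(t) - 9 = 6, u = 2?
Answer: -69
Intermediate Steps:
B(y) = -y²
a(t) = 5/3 (a(t) = 1 + (⅑)*6 = 1 + ⅔ = 5/3)
n = -6 (n = 2*(-4) + 2 = -8 + 2 = -6)
q = -39 (q = -6 - 33 = -39)
q*a(0) + B(-2) = -39*5/3 - 1*(-2)² = -65 - 1*4 = -65 - 4 = -69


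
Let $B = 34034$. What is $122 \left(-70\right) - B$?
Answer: $-42574$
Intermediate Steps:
$122 \left(-70\right) - B = 122 \left(-70\right) - 34034 = -8540 - 34034 = -42574$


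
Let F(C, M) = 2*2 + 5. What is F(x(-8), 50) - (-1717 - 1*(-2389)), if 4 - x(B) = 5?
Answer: -663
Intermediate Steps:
x(B) = -1 (x(B) = 4 - 1*5 = 4 - 5 = -1)
F(C, M) = 9 (F(C, M) = 4 + 5 = 9)
F(x(-8), 50) - (-1717 - 1*(-2389)) = 9 - (-1717 - 1*(-2389)) = 9 - (-1717 + 2389) = 9 - 1*672 = 9 - 672 = -663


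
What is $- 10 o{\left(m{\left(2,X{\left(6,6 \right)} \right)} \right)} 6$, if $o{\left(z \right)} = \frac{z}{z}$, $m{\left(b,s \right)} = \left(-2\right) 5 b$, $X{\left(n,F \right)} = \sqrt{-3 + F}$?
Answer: $-60$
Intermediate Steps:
$m{\left(b,s \right)} = - 10 b$
$o{\left(z \right)} = 1$
$- 10 o{\left(m{\left(2,X{\left(6,6 \right)} \right)} \right)} 6 = \left(-10\right) 1 \cdot 6 = \left(-10\right) 6 = -60$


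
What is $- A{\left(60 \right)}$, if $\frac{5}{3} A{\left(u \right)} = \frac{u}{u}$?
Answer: $- \frac{3}{5} \approx -0.6$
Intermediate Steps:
$A{\left(u \right)} = \frac{3}{5}$ ($A{\left(u \right)} = \frac{3 \frac{u}{u}}{5} = \frac{3}{5} \cdot 1 = \frac{3}{5}$)
$- A{\left(60 \right)} = \left(-1\right) \frac{3}{5} = - \frac{3}{5}$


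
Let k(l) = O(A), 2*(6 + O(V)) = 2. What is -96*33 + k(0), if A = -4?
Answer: -3173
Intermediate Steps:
O(V) = -5 (O(V) = -6 + (½)*2 = -6 + 1 = -5)
k(l) = -5
-96*33 + k(0) = -96*33 - 5 = -3168 - 5 = -3173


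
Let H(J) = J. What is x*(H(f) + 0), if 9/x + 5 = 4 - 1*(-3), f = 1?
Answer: 9/2 ≈ 4.5000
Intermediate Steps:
x = 9/2 (x = 9/(-5 + (4 - 1*(-3))) = 9/(-5 + (4 + 3)) = 9/(-5 + 7) = 9/2 ≈ 4.5000)
x*(H(f) + 0) = 9*(1 + 0)/2 = (9/2)*1 = 9/2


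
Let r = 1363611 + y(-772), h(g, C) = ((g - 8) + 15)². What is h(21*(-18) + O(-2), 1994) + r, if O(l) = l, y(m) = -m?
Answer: 1503512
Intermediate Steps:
h(g, C) = (7 + g)² (h(g, C) = ((-8 + g) + 15)² = (7 + g)²)
r = 1364383 (r = 1363611 - 1*(-772) = 1363611 + 772 = 1364383)
h(21*(-18) + O(-2), 1994) + r = (7 + (21*(-18) - 2))² + 1364383 = (7 + (-378 - 2))² + 1364383 = (7 - 380)² + 1364383 = (-373)² + 1364383 = 139129 + 1364383 = 1503512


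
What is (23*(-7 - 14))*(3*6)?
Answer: -8694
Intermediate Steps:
(23*(-7 - 14))*(3*6) = (23*(-21))*18 = -483*18 = -8694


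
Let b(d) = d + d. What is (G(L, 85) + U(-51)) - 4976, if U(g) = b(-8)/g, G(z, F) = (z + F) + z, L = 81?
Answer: -241163/51 ≈ -4728.7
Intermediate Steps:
b(d) = 2*d
G(z, F) = F + 2*z (G(z, F) = (F + z) + z = F + 2*z)
U(g) = -16/g (U(g) = (2*(-8))/g = -16/g)
(G(L, 85) + U(-51)) - 4976 = ((85 + 2*81) - 16/(-51)) - 4976 = ((85 + 162) - 16*(-1/51)) - 4976 = (247 + 16/51) - 4976 = 12613/51 - 4976 = -241163/51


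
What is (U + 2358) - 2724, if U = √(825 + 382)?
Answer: -366 + √1207 ≈ -331.26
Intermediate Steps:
U = √1207 ≈ 34.742
(U + 2358) - 2724 = (√1207 + 2358) - 2724 = (2358 + √1207) - 2724 = -366 + √1207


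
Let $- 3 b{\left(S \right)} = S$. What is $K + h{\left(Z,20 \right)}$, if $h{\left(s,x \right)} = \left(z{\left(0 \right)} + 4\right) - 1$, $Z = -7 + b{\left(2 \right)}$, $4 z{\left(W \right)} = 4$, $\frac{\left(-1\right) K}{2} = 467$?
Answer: $-930$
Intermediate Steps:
$K = -934$ ($K = \left(-2\right) 467 = -934$)
$z{\left(W \right)} = 1$ ($z{\left(W \right)} = \frac{1}{4} \cdot 4 = 1$)
$b{\left(S \right)} = - \frac{S}{3}$
$Z = - \frac{23}{3}$ ($Z = -7 - \frac{2}{3} = - \frac{23}{3} \approx -7.6667$)
$h{\left(s,x \right)} = 4$ ($h{\left(s,x \right)} = \left(1 + 4\right) - 1 = 5 - 1 = 4$)
$K + h{\left(Z,20 \right)} = -934 + 4 = -930$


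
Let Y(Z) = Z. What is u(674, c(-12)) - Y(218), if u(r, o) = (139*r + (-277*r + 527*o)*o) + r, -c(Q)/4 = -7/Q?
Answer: 4793759/9 ≈ 5.3264e+5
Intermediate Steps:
c(Q) = 28/Q (c(Q) = -(-28)/Q = 28/Q)
u(r, o) = 140*r + o*(-277*r + 527*o) (u(r, o) = (139*r + o*(-277*r + 527*o)) + r = 140*r + o*(-277*r + 527*o))
u(674, c(-12)) - Y(218) = (140*674 + 527*(28/(-12))² - 277*28/(-12)*674) - 1*218 = (94360 + 527*(28*(-1/12))² - 277*28*(-1/12)*674) - 218 = (94360 + 527*(-7/3)² - 277*(-7/3)*674) - 218 = (94360 + 527*(49/9) + 1306886/3) - 218 = (94360 + 25823/9 + 1306886/3) - 218 = 4795721/9 - 218 = 4793759/9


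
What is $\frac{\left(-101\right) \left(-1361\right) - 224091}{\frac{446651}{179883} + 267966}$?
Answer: $- \frac{15583264290}{48202974629} \approx -0.32328$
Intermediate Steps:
$\frac{\left(-101\right) \left(-1361\right) - 224091}{\frac{446651}{179883} + 267966} = \frac{137461 - 224091}{446651 \cdot \frac{1}{179883} + 267966} = - \frac{86630}{\frac{446651}{179883} + 267966} = - \frac{86630}{\frac{48202974629}{179883}} = \left(-86630\right) \frac{179883}{48202974629} = - \frac{15583264290}{48202974629}$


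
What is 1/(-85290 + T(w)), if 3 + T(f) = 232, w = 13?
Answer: -1/85061 ≈ -1.1756e-5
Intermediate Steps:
T(f) = 229 (T(f) = -3 + 232 = 229)
1/(-85290 + T(w)) = 1/(-85290 + 229) = 1/(-85061) = -1/85061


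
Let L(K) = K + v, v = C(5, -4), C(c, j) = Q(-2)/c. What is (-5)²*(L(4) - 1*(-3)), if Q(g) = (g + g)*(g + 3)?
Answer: 155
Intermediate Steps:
Q(g) = 2*g*(3 + g) (Q(g) = (2*g)*(3 + g) = 2*g*(3 + g))
C(c, j) = -4/c (C(c, j) = (2*(-2)*(3 - 2))/c = (2*(-2)*1)/c = -4/c)
v = -⅘ (v = -4/5 = -4*⅕ = -⅘ ≈ -0.80000)
L(K) = -⅘ + K (L(K) = K - ⅘ = -⅘ + K)
(-5)²*(L(4) - 1*(-3)) = (-5)²*((-⅘ + 4) - 1*(-3)) = 25*(16/5 + 3) = 25*(31/5) = 155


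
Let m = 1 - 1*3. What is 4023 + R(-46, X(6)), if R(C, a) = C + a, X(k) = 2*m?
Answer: 3973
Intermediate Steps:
m = -2 (m = 1 - 3 = -2)
X(k) = -4 (X(k) = 2*(-2) = -4)
4023 + R(-46, X(6)) = 4023 + (-46 - 4) = 4023 - 50 = 3973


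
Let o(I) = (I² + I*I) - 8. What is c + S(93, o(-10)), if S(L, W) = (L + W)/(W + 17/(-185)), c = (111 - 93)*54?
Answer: 34561641/35503 ≈ 973.49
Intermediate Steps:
c = 972 (c = 18*54 = 972)
o(I) = -8 + 2*I² (o(I) = (I² + I²) - 8 = 2*I² - 8 = -8 + 2*I²)
S(L, W) = (L + W)/(-17/185 + W) (S(L, W) = (L + W)/(W + 17*(-1/185)) = (L + W)/(W - 17/185) = (L + W)/(-17/185 + W))
c + S(93, o(-10)) = 972 + 185*(93 + (-8 + 2*(-10)²))/(-17 + 185*(-8 + 2*(-10)²)) = 972 + 185*(93 + (-8 + 2*100))/(-17 + 185*(-8 + 2*100)) = 972 + 185*(93 + (-8 + 200))/(-17 + 185*(-8 + 200)) = 972 + 185*(93 + 192)/(-17 + 185*192) = 972 + 185*285/(-17 + 35520) = 972 + 185*285/35503 = 972 + 185*(1/35503)*285 = 972 + 52725/35503 = 34561641/35503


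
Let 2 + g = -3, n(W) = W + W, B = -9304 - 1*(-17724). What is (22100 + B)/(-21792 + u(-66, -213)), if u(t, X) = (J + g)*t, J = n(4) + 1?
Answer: -3815/2757 ≈ -1.3838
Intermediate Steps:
B = 8420 (B = -9304 + 17724 = 8420)
n(W) = 2*W
g = -5 (g = -2 - 3 = -5)
J = 9 (J = 2*4 + 1 = 8 + 1 = 9)
u(t, X) = 4*t (u(t, X) = (9 - 5)*t = 4*t)
(22100 + B)/(-21792 + u(-66, -213)) = (22100 + 8420)/(-21792 + 4*(-66)) = 30520/(-21792 - 264) = 30520/(-22056) = 30520*(-1/22056) = -3815/2757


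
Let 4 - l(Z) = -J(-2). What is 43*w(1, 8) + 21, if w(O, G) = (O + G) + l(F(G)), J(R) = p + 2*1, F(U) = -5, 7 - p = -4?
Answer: 1139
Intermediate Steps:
p = 11 (p = 7 - 1*(-4) = 7 + 4 = 11)
J(R) = 13 (J(R) = 11 + 2*1 = 11 + 2 = 13)
l(Z) = 17 (l(Z) = 4 - (-1)*13 = 4 - 1*(-13) = 4 + 13 = 17)
w(O, G) = 17 + G + O (w(O, G) = (O + G) + 17 = (G + O) + 17 = 17 + G + O)
43*w(1, 8) + 21 = 43*(17 + 8 + 1) + 21 = 43*26 + 21 = 1118 + 21 = 1139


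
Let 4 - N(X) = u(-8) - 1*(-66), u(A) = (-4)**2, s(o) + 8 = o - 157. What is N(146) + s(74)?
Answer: -169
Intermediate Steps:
s(o) = -165 + o (s(o) = -8 + (o - 157) = -8 + (-157 + o) = -165 + o)
u(A) = 16
N(X) = -78 (N(X) = 4 - (16 - 1*(-66)) = 4 - (16 + 66) = 4 - 1*82 = 4 - 82 = -78)
N(146) + s(74) = -78 + (-165 + 74) = -78 - 91 = -169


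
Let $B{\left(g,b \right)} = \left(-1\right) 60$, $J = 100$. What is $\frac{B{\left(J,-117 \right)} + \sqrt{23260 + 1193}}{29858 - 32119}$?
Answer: $\frac{60}{2261} - \frac{3 \sqrt{2717}}{2261} \approx -0.042625$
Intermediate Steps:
$B{\left(g,b \right)} = -60$
$\frac{B{\left(J,-117 \right)} + \sqrt{23260 + 1193}}{29858 - 32119} = \frac{-60 + \sqrt{23260 + 1193}}{29858 - 32119} = \frac{-60 + \sqrt{24453}}{-2261} = \left(-60 + 3 \sqrt{2717}\right) \left(- \frac{1}{2261}\right) = \frac{60}{2261} - \frac{3 \sqrt{2717}}{2261}$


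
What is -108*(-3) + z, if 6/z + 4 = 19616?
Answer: 3177147/9806 ≈ 324.00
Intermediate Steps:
z = 3/9806 (z = 6/(-4 + 19616) = 6/19612 = 6*(1/19612) = 3/9806 ≈ 0.00030594)
-108*(-3) + z = -108*(-3) + 3/9806 = 324 + 3/9806 = 3177147/9806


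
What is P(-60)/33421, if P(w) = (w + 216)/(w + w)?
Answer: -13/334210 ≈ -3.8898e-5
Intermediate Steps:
P(w) = (216 + w)/(2*w) (P(w) = (216 + w)/((2*w)) = (216 + w)*(1/(2*w)) = (216 + w)/(2*w))
P(-60)/33421 = ((½)*(216 - 60)/(-60))/33421 = ((½)*(-1/60)*156)*(1/33421) = -13/10*1/33421 = -13/334210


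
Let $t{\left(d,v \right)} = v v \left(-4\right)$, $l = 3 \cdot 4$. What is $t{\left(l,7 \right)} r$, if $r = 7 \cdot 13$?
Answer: $-17836$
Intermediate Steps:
$l = 12$
$r = 91$
$t{\left(d,v \right)} = - 4 v^{2}$ ($t{\left(d,v \right)} = v^{2} \left(-4\right) = - 4 v^{2}$)
$t{\left(l,7 \right)} r = - 4 \cdot 7^{2} \cdot 91 = \left(-4\right) 49 \cdot 91 = \left(-196\right) 91 = -17836$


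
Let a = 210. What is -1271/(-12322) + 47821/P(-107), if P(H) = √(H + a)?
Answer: 1271/12322 + 47821*√103/103 ≈ 4712.0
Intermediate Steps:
P(H) = √(210 + H) (P(H) = √(H + 210) = √(210 + H))
-1271/(-12322) + 47821/P(-107) = -1271/(-12322) + 47821/(√(210 - 107)) = -1271*(-1/12322) + 47821/(√103) = 1271/12322 + 47821*(√103/103) = 1271/12322 + 47821*√103/103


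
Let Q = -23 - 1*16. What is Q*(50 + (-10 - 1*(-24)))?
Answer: -2496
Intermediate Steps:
Q = -39 (Q = -23 - 16 = -39)
Q*(50 + (-10 - 1*(-24))) = -39*(50 + (-10 - 1*(-24))) = -39*(50 + (-10 + 24)) = -39*(50 + 14) = -39*64 = -2496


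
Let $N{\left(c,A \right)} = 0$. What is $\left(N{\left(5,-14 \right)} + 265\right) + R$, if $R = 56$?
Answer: $321$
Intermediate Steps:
$\left(N{\left(5,-14 \right)} + 265\right) + R = \left(0 + 265\right) + 56 = 265 + 56 = 321$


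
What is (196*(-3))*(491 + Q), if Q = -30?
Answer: -271068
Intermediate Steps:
(196*(-3))*(491 + Q) = (196*(-3))*(491 - 30) = -588*461 = -271068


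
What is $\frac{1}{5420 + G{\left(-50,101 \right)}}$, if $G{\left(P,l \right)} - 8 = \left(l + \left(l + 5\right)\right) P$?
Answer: $- \frac{1}{4922} \approx -0.00020317$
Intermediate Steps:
$G{\left(P,l \right)} = 8 + P \left(5 + 2 l\right)$ ($G{\left(P,l \right)} = 8 + \left(l + \left(l + 5\right)\right) P = 8 + \left(l + \left(5 + l\right)\right) P = 8 + \left(5 + 2 l\right) P = 8 + P \left(5 + 2 l\right)$)
$\frac{1}{5420 + G{\left(-50,101 \right)}} = \frac{1}{5420 + \left(8 + 5 \left(-50\right) + 2 \left(-50\right) 101\right)} = \frac{1}{5420 - 10342} = \frac{1}{-4922} = - \frac{1}{4922}$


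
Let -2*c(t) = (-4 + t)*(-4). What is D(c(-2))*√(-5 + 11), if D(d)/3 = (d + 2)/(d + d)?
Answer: 5*√6/4 ≈ 3.0619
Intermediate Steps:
c(t) = -8 + 2*t (c(t) = -(-4 + t)*(-4)/2 = -(16 - 4*t)/2 = -8 + 2*t)
D(d) = 3*(2 + d)/(2*d) (D(d) = 3*((d + 2)/(d + d)) = 3*((2 + d)/((2*d))) = 3*((2 + d)*(1/(2*d))) = 3*((2 + d)/(2*d)) = 3*(2 + d)/(2*d))
D(c(-2))*√(-5 + 11) = (3/2 + 3/(-8 + 2*(-2)))*√(-5 + 11) = (3/2 + 3/(-8 - 4))*√6 = (3/2 + 3/(-12))*√6 = (3/2 + 3*(-1/12))*√6 = (3/2 - ¼)*√6 = 5*√6/4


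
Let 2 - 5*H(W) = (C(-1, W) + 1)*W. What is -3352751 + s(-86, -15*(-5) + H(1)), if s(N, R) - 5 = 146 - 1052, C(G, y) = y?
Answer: -3353652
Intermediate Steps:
H(W) = ⅖ - W*(1 + W)/5 (H(W) = ⅖ - (W + 1)*W/5 = ⅖ - (1 + W)*W/5 = ⅖ - W*(1 + W)/5)
s(N, R) = -901 (s(N, R) = 5 + (146 - 1052) = 5 - 906 = -901)
-3352751 + s(-86, -15*(-5) + H(1)) = -3352751 - 901 = -3353652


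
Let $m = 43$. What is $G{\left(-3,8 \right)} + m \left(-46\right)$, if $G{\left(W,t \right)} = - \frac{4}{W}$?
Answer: $- \frac{5930}{3} \approx -1976.7$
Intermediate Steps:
$G{\left(-3,8 \right)} + m \left(-46\right) = - \frac{4}{-3} + 43 \left(-46\right) = \left(-4\right) \left(- \frac{1}{3}\right) - 1978 = \frac{4}{3} - 1978 = - \frac{5930}{3}$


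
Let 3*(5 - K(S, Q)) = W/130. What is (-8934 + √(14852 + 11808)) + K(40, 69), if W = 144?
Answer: -580409/65 + 2*√6665 ≈ -8766.1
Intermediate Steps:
K(S, Q) = 301/65 (K(S, Q) = 5 - 48/130 = 5 - ⅓*72/65 = 5 - 24/65 = 301/65)
(-8934 + √(14852 + 11808)) + K(40, 69) = (-8934 + √(14852 + 11808)) + 301/65 = (-8934 + √26660) + 301/65 = (-8934 + 2*√6665) + 301/65 = -580409/65 + 2*√6665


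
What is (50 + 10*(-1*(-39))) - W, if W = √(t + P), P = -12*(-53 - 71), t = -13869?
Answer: 440 - I*√12381 ≈ 440.0 - 111.27*I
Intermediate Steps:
P = 1488 (P = -12*(-124) = 1488)
W = I*√12381 (W = √(-13869 + 1488) = √(-12381) = I*√12381 ≈ 111.27*I)
(50 + 10*(-1*(-39))) - W = (50 + 10*(-1*(-39))) - I*√12381 = (50 + 10*39) - I*√12381 = (50 + 390) - I*√12381 = 440 - I*√12381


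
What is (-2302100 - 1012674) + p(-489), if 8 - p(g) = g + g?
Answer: -3313788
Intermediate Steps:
p(g) = 8 - 2*g (p(g) = 8 - (g + g) = 8 - 2*g)
(-2302100 - 1012674) + p(-489) = (-2302100 - 1012674) + (8 - 2*(-489)) = -3314774 + (8 + 978) = -3314774 + 986 = -3313788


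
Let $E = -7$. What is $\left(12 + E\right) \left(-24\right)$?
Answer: $-120$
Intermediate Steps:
$\left(12 + E\right) \left(-24\right) = \left(12 - 7\right) \left(-24\right) = 5 \left(-24\right) = -120$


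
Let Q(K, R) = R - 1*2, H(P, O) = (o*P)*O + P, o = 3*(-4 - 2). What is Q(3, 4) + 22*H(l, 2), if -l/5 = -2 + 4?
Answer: 7702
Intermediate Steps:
o = -18 (o = 3*(-6) = -18)
l = -10 (l = -5*(-2 + 4) = -5*2 = -10)
H(P, O) = P - 18*O*P (H(P, O) = (-18*P)*O + P = -18*O*P + P = P - 18*O*P)
Q(K, R) = -2 + R (Q(K, R) = R - 2 = -2 + R)
Q(3, 4) + 22*H(l, 2) = (-2 + 4) + 22*(-10*(1 - 18*2)) = 2 + 22*(-10*(1 - 36)) = 2 + 22*(-10*(-35)) = 2 + 22*350 = 2 + 7700 = 7702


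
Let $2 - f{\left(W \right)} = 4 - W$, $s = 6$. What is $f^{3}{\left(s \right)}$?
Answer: $64$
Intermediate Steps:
$f{\left(W \right)} = -2 + W$ ($f{\left(W \right)} = 2 - \left(4 - W\right) = 2 + \left(-4 + W\right) = -2 + W$)
$f^{3}{\left(s \right)} = \left(-2 + 6\right)^{3} = 4^{3} = 64$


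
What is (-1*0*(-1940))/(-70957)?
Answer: 0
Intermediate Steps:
(-1*0*(-1940))/(-70957) = (0*(-1940))*(-1/70957) = 0*(-1/70957) = 0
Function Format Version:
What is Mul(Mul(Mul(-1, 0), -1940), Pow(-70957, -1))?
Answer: 0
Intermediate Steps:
Mul(Mul(Mul(-1, 0), -1940), Pow(-70957, -1)) = Mul(Mul(0, -1940), Rational(-1, 70957)) = Mul(0, Rational(-1, 70957)) = 0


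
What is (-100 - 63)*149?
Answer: -24287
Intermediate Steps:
(-100 - 63)*149 = -163*149 = -24287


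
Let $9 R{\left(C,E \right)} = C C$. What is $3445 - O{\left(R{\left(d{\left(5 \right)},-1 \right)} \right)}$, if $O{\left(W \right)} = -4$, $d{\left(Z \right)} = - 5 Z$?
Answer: $3449$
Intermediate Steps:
$R{\left(C,E \right)} = \frac{C^{2}}{9}$ ($R{\left(C,E \right)} = \frac{C C}{9} = \frac{C^{2}}{9}$)
$3445 - O{\left(R{\left(d{\left(5 \right)},-1 \right)} \right)} = 3445 - -4 = 3445 + 4 = 3449$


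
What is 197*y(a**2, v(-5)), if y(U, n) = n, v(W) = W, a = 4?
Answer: -985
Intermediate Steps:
197*y(a**2, v(-5)) = 197*(-5) = -985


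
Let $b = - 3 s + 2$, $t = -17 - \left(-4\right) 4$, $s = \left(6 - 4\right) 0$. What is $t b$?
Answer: $-2$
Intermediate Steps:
$s = 0$ ($s = 2 \cdot 0 = 0$)
$t = -1$ ($t = -17 - -16 = -17 + 16 = -1$)
$b = 2$ ($b = \left(-3\right) 0 + 2 = 0 + 2 = 2$)
$t b = \left(-1\right) 2 = -2$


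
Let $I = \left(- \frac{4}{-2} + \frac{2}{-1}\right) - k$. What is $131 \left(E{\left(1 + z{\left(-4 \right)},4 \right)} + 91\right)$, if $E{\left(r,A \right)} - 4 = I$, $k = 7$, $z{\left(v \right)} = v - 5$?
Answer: $11528$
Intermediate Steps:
$z{\left(v \right)} = -5 + v$ ($z{\left(v \right)} = v - 5 = -5 + v$)
$I = -7$ ($I = \left(- \frac{4}{-2} + \frac{2}{-1}\right) - 7 = \left(\left(-4\right) \left(- \frac{1}{2}\right) + 2 \left(-1\right)\right) - 7 = \left(2 - 2\right) - 7 = 0 - 7 = -7$)
$E{\left(r,A \right)} = -3$ ($E{\left(r,A \right)} = 4 - 7 = -3$)
$131 \left(E{\left(1 + z{\left(-4 \right)},4 \right)} + 91\right) = 131 \left(-3 + 91\right) = 131 \cdot 88 = 11528$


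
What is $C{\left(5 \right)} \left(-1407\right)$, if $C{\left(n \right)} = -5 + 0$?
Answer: $7035$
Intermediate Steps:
$C{\left(n \right)} = -5$
$C{\left(5 \right)} \left(-1407\right) = \left(-5\right) \left(-1407\right) = 7035$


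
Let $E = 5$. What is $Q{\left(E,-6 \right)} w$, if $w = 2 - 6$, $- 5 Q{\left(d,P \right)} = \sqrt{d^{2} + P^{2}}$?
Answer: $\frac{4 \sqrt{61}}{5} \approx 6.2482$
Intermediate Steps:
$Q{\left(d,P \right)} = - \frac{\sqrt{P^{2} + d^{2}}}{5}$ ($Q{\left(d,P \right)} = - \frac{\sqrt{d^{2} + P^{2}}}{5} = - \frac{\sqrt{P^{2} + d^{2}}}{5}$)
$w = -4$ ($w = 2 - 6 = -4$)
$Q{\left(E,-6 \right)} w = - \frac{\sqrt{\left(-6\right)^{2} + 5^{2}}}{5} \left(-4\right) = - \frac{\sqrt{36 + 25}}{5} \left(-4\right) = - \frac{\sqrt{61}}{5} \left(-4\right) = \frac{4 \sqrt{61}}{5}$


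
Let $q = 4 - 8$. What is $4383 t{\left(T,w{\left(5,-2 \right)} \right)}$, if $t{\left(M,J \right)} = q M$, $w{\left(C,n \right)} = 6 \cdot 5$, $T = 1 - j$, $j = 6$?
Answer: $87660$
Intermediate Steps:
$q = -4$ ($q = 4 - 8 = -4$)
$T = -5$ ($T = 1 - 6 = -5$)
$w{\left(C,n \right)} = 30$
$t{\left(M,J \right)} = - 4 M$
$4383 t{\left(T,w{\left(5,-2 \right)} \right)} = 4383 \left(\left(-4\right) \left(-5\right)\right) = 4383 \cdot 20 = 87660$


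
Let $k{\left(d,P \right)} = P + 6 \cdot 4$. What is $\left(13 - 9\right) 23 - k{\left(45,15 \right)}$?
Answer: $53$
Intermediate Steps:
$k{\left(d,P \right)} = 24 + P$ ($k{\left(d,P \right)} = P + 24 = 24 + P$)
$\left(13 - 9\right) 23 - k{\left(45,15 \right)} = \left(13 - 9\right) 23 - \left(24 + 15\right) = \left(13 - 9\right) 23 - 39 = 4 \cdot 23 - 39 = 92 - 39 = 53$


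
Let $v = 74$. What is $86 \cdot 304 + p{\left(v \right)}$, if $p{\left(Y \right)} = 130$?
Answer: $26274$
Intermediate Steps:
$86 \cdot 304 + p{\left(v \right)} = 86 \cdot 304 + 130 = 26144 + 130 = 26274$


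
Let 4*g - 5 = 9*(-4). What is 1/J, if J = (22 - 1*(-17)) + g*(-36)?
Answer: 1/318 ≈ 0.0031447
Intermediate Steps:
g = -31/4 (g = 5/4 + (9*(-4))/4 = 5/4 + (¼)*(-36) = 5/4 - 9 = -31/4 ≈ -7.7500)
J = 318 (J = (22 - 1*(-17)) - 31/4*(-36) = (22 + 17) + 279 = 39 + 279 = 318)
1/J = 1/318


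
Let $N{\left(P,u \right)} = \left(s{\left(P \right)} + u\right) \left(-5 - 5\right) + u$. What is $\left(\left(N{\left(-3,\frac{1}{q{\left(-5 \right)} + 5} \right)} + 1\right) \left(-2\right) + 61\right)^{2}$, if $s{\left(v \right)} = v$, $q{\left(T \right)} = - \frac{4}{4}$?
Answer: $\frac{49}{4} \approx 12.25$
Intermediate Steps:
$q{\left(T \right)} = -1$ ($q{\left(T \right)} = \left(-4\right) \frac{1}{4} = -1$)
$N{\left(P,u \right)} = - 10 P - 9 u$ ($N{\left(P,u \right)} = \left(P + u\right) \left(-5 - 5\right) + u = \left(P + u\right) \left(-10\right) + u = \left(- 10 P - 10 u\right) + u = - 10 P - 9 u$)
$\left(\left(N{\left(-3,\frac{1}{q{\left(-5 \right)} + 5} \right)} + 1\right) \left(-2\right) + 61\right)^{2} = \left(\left(\left(\left(-10\right) \left(-3\right) - \frac{9}{-1 + 5}\right) + 1\right) \left(-2\right) + 61\right)^{2} = \left(\left(\left(30 - \frac{9}{4}\right) + 1\right) \left(-2\right) + 61\right)^{2} = \left(\left(\frac{111}{4} + 1\right) \left(-2\right) + 61\right)^{2} = \left(\frac{115}{4} \left(-2\right) + 61\right)^{2} = \left(- \frac{115}{2} + 61\right)^{2} = \left(\frac{7}{2}\right)^{2} = \frac{49}{4}$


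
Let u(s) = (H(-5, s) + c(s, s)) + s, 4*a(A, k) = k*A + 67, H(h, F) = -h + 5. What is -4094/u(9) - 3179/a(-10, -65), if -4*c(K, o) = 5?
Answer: -12644428/50907 ≈ -248.38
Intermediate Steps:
H(h, F) = 5 - h
c(K, o) = -5/4 (c(K, o) = -1/4*5 = -5/4)
a(A, k) = 67/4 + A*k/4 (a(A, k) = (k*A + 67)/4 = (A*k + 67)/4 = (67 + A*k)/4 = 67/4 + A*k/4)
u(s) = 35/4 + s (u(s) = ((5 - 1*(-5)) - 5/4) + s = ((5 + 5) - 5/4) + s = (10 - 5/4) + s = 35/4 + s)
-4094/u(9) - 3179/a(-10, -65) = -4094/(35/4 + 9) - 3179/(67/4 + (1/4)*(-10)*(-65)) = -4094/71/4 - 3179/(67/4 + 325/2) = -4094*4/71 - 3179/717/4 = -16376/71 - 3179*4/717 = -16376/71 - 12716/717 = -12644428/50907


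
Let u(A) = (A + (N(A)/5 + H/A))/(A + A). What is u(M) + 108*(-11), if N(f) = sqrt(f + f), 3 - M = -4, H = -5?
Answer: -58190/49 + sqrt(14)/70 ≈ -1187.5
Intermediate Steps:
M = 7 (M = 3 - 1*(-4) = 3 + 4 = 7)
N(f) = sqrt(2)*sqrt(f) (N(f) = sqrt(2*f) = sqrt(2)*sqrt(f))
u(A) = (A - 5/A + sqrt(2)*sqrt(A)/5)/(2*A) (u(A) = (A + ((sqrt(2)*sqrt(A))/5 - 5/A))/(A + A) = (A + ((sqrt(2)*sqrt(A))*(1/5) - 5/A))/((2*A)) = (A + (sqrt(2)*sqrt(A)/5 - 5/A))*(1/(2*A)) = (A + (-5/A + sqrt(2)*sqrt(A)/5))*(1/(2*A)) = (A - 5/A + sqrt(2)*sqrt(A)/5)*(1/(2*A)) = (A - 5/A + sqrt(2)*sqrt(A)/5)/(2*A))
u(M) + 108*(-11) = (1/2 - 5/2/7**2 + sqrt(2)/(10*sqrt(7))) + 108*(-11) = (1/2 - 5/2*1/49 + sqrt(2)*(sqrt(7)/7)/10) - 1188 = (1/2 - 5/98 + sqrt(14)/70) - 1188 = (22/49 + sqrt(14)/70) - 1188 = -58190/49 + sqrt(14)/70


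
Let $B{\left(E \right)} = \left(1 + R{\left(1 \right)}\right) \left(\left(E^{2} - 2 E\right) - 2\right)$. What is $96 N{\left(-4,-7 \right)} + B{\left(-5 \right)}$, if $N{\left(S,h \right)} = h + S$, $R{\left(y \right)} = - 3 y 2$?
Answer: $-1221$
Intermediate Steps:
$R{\left(y \right)} = - 6 y$
$N{\left(S,h \right)} = S + h$
$B{\left(E \right)} = 10 - 5 E^{2} + 10 E$ ($B{\left(E \right)} = \left(1 - 6\right) \left(\left(E^{2} - 2 E\right) - 2\right) = \left(1 - 6\right) \left(-2 + E^{2} - 2 E\right) = - 5 \left(-2 + E^{2} - 2 E\right) = 10 - 5 E^{2} + 10 E$)
$96 N{\left(-4,-7 \right)} + B{\left(-5 \right)} = 96 \left(-4 - 7\right) + \left(10 - 5 \left(-5\right)^{2} + 10 \left(-5\right)\right) = 96 \left(-11\right) - 165 = -1056 - 165 = -1221$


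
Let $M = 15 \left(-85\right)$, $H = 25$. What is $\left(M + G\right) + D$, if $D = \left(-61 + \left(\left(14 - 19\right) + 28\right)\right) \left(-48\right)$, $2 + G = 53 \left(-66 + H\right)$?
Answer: $-1626$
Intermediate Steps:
$G = -2175$ ($G = -2 + 53 \left(-66 + 25\right) = -2 + 53 \left(-41\right) = -2 - 2173 = -2175$)
$M = -1275$
$D = 1824$ ($D = \left(-61 + \left(-5 + 28\right)\right) \left(-48\right) = \left(-61 + 23\right) \left(-48\right) = \left(-38\right) \left(-48\right) = 1824$)
$\left(M + G\right) + D = \left(-1275 - 2175\right) + 1824 = -3450 + 1824 = -1626$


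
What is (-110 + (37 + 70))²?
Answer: 9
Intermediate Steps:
(-110 + (37 + 70))² = (-110 + 107)² = (-3)² = 9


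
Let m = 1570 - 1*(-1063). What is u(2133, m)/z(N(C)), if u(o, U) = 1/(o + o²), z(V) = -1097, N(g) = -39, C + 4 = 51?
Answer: -1/4993348734 ≈ -2.0027e-10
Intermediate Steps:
C = 47 (C = -4 + 51 = 47)
m = 2633 (m = 1570 + 1063 = 2633)
u(2133, m)/z(N(C)) = (1/(2133*(1 + 2133)))/(-1097) = ((1/2133)/2134)*(-1/1097) = ((1/2133)*(1/2134))*(-1/1097) = (1/4551822)*(-1/1097) = -1/4993348734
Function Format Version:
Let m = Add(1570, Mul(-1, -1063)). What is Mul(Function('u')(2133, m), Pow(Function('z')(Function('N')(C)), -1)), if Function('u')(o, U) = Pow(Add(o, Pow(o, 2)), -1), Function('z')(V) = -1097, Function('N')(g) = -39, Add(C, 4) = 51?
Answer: Rational(-1, 4993348734) ≈ -2.0027e-10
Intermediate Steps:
C = 47 (C = Add(-4, 51) = 47)
m = 2633 (m = Add(1570, 1063) = 2633)
Mul(Function('u')(2133, m), Pow(Function('z')(Function('N')(C)), -1)) = Mul(Mul(Pow(2133, -1), Pow(Add(1, 2133), -1)), Pow(-1097, -1)) = Mul(Mul(Rational(1, 2133), Pow(2134, -1)), Rational(-1, 1097)) = Mul(Mul(Rational(1, 2133), Rational(1, 2134)), Rational(-1, 1097)) = Mul(Rational(1, 4551822), Rational(-1, 1097)) = Rational(-1, 4993348734)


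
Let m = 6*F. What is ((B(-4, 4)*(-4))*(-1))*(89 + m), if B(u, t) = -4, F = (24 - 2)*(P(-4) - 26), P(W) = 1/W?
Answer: 54016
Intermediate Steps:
F = -1155/2 (F = (24 - 2)*(1/(-4) - 26) = 22*(-¼ - 26) = 22*(-105/4) = -1155/2 ≈ -577.50)
m = -3465 (m = 6*(-1155/2) = -3465)
((B(-4, 4)*(-4))*(-1))*(89 + m) = (-4*(-4)*(-1))*(89 - 3465) = (16*(-1))*(-3376) = -16*(-3376) = 54016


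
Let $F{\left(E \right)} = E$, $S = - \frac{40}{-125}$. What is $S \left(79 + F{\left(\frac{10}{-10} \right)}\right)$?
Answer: $\frac{624}{25} \approx 24.96$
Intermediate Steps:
$S = \frac{8}{25}$ ($S = \left(-40\right) \left(- \frac{1}{125}\right) = \frac{8}{25} \approx 0.32$)
$S \left(79 + F{\left(\frac{10}{-10} \right)}\right) = \frac{8 \left(79 + \frac{10}{-10}\right)}{25} = \frac{8 \left(79 + 10 \left(- \frac{1}{10}\right)\right)}{25} = \frac{8 \left(79 - 1\right)}{25} = \frac{8}{25} \cdot 78 = \frac{624}{25}$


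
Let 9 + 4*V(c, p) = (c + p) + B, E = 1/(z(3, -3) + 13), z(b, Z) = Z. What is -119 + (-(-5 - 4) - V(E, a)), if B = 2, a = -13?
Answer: -4201/40 ≈ -105.03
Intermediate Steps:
E = ⅒ (E = 1/(-3 + 13) = 1/10 = ⅒ ≈ 0.10000)
V(c, p) = -7/4 + c/4 + p/4 (V(c, p) = -9/4 + ((c + p) + 2)/4 = -9/4 + (2 + c + p)/4 = -9/4 + (½ + c/4 + p/4) = -7/4 + c/4 + p/4)
-119 + (-(-5 - 4) - V(E, a)) = -119 + (-(-5 - 4) - (-7/4 + (¼)*(⅒) + (¼)*(-13))) = -119 + (-1*(-9) - (-7/4 + 1/40 - 13/4)) = -119 + (9 - 1*(-199/40)) = -119 + (9 + 199/40) = -119 + 559/40 = -4201/40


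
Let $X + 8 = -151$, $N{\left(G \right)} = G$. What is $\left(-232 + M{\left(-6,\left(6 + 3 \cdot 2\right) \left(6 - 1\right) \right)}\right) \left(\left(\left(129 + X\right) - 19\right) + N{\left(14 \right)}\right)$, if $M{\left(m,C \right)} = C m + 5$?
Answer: $20545$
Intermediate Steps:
$X = -159$ ($X = -8 - 151 = -159$)
$M{\left(m,C \right)} = 5 + C m$
$\left(-232 + M{\left(-6,\left(6 + 3 \cdot 2\right) \left(6 - 1\right) \right)}\right) \left(\left(\left(129 + X\right) - 19\right) + N{\left(14 \right)}\right) = \left(-232 + \left(5 + \left(6 + 3 \cdot 2\right) \left(6 - 1\right) \left(-6\right)\right)\right) \left(\left(\left(129 - 159\right) - 19\right) + 14\right) = \left(-232 + \left(5 + \left(6 + 6\right) 5 \left(-6\right)\right)\right) \left(\left(-30 - 19\right) + 14\right) = \left(-232 + \left(5 + 12 \cdot 5 \left(-6\right)\right)\right) \left(-49 + 14\right) = \left(-232 + \left(5 + 60 \left(-6\right)\right)\right) \left(-35\right) = \left(-232 + \left(5 - 360\right)\right) \left(-35\right) = \left(-232 - 355\right) \left(-35\right) = \left(-587\right) \left(-35\right) = 20545$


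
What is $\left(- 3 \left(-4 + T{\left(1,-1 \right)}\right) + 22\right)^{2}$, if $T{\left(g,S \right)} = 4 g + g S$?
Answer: $625$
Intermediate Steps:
$T{\left(g,S \right)} = 4 g + S g$
$\left(- 3 \left(-4 + T{\left(1,-1 \right)}\right) + 22\right)^{2} = \left(- 3 \left(-4 + 1 \left(4 - 1\right)\right) + 22\right)^{2} = \left(- 3 \left(-4 + 1 \cdot 3\right) + 22\right)^{2} = \left(- 3 \left(-4 + 3\right) + 22\right)^{2} = \left(\left(-3\right) \left(-1\right) + 22\right)^{2} = \left(3 + 22\right)^{2} = 25^{2} = 625$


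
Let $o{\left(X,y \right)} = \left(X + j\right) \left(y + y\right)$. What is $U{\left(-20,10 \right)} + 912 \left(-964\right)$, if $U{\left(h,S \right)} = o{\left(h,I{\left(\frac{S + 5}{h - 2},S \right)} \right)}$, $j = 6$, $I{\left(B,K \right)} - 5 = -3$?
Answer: $-879224$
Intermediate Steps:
$I{\left(B,K \right)} = 2$ ($I{\left(B,K \right)} = 5 - 3 = 2$)
$o{\left(X,y \right)} = 2 y \left(6 + X\right)$ ($o{\left(X,y \right)} = \left(X + 6\right) \left(y + y\right) = \left(6 + X\right) 2 y = 2 y \left(6 + X\right)$)
$U{\left(h,S \right)} = 24 + 4 h$ ($U{\left(h,S \right)} = 2 \cdot 2 \left(6 + h\right) = 24 + 4 h$)
$U{\left(-20,10 \right)} + 912 \left(-964\right) = \left(24 + 4 \left(-20\right)\right) + 912 \left(-964\right) = \left(24 - 80\right) - 879168 = -56 - 879168 = -879224$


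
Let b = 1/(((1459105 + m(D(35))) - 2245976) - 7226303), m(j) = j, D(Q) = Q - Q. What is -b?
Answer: 1/8013174 ≈ 1.2479e-7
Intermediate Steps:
D(Q) = 0
b = -1/8013174 (b = 1/(((1459105 + 0) - 2245976) - 7226303) = 1/((1459105 - 2245976) - 7226303) = 1/(-786871 - 7226303) = 1/(-8013174) = -1/8013174 ≈ -1.2479e-7)
-b = -1*(-1/8013174) = 1/8013174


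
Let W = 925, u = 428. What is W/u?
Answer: 925/428 ≈ 2.1612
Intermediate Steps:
W/u = 925/428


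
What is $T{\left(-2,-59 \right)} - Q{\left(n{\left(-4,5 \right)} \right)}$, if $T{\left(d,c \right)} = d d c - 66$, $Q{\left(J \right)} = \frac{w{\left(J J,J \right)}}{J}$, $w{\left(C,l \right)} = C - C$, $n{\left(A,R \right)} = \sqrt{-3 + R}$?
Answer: $-302$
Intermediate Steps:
$w{\left(C,l \right)} = 0$
$Q{\left(J \right)} = 0$ ($Q{\left(J \right)} = \frac{0}{J} = 0$)
$T{\left(d,c \right)} = -66 + c d^{2}$ ($T{\left(d,c \right)} = d^{2} c - 66 = c d^{2} - 66 = -66 + c d^{2}$)
$T{\left(-2,-59 \right)} - Q{\left(n{\left(-4,5 \right)} \right)} = \left(-66 - 59 \left(-2\right)^{2}\right) - 0 = \left(-66 - 236\right) + 0 = -302 + 0 = -302$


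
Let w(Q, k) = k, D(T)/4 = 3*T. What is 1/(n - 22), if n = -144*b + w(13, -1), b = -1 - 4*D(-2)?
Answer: -1/13703 ≈ -7.2977e-5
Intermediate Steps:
D(T) = 12*T (D(T) = 4*(3*T) = 12*T)
b = 95 (b = -1 - 48*(-2) = -1 - 4*(-24) = -1 + 96 = 95)
n = -13681 (n = -144*95 - 1 = -13680 - 1 = -13681)
1/(n - 22) = 1/(-13681 - 22) = 1/(-13703) = -1/13703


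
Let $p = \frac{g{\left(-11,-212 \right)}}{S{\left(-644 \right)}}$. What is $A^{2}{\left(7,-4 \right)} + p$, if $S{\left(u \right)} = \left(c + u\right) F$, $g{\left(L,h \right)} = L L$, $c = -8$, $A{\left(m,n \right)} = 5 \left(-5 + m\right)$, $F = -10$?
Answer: $\frac{652121}{6520} \approx 100.02$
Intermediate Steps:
$A{\left(m,n \right)} = -25 + 5 m$
$g{\left(L,h \right)} = L^{2}$
$S{\left(u \right)} = 80 - 10 u$ ($S{\left(u \right)} = \left(-8 + u\right) \left(-10\right) = 80 - 10 u$)
$p = \frac{121}{6520}$ ($p = \frac{\left(-11\right)^{2}}{80 - -6440} = \frac{121}{80 + 6440} = \frac{121}{6520} \approx 0.018558$)
$A^{2}{\left(7,-4 \right)} + p = \left(-25 + 5 \cdot 7\right)^{2} + \frac{121}{6520} = \left(-25 + 35\right)^{2} + \frac{121}{6520} = 10^{2} + \frac{121}{6520} = 100 + \frac{121}{6520} = \frac{652121}{6520}$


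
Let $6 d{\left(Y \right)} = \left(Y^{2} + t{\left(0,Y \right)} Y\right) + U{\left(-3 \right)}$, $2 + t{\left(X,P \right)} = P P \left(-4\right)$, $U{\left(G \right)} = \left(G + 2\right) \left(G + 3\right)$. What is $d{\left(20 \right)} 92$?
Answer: $- \frac{1455440}{3} \approx -4.8515 \cdot 10^{5}$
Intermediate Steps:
$U{\left(G \right)} = \left(2 + G\right) \left(3 + G\right)$
$t{\left(X,P \right)} = -2 - 4 P^{2}$ ($t{\left(X,P \right)} = -2 + P P \left(-4\right) = -2 + P^{2} \left(-4\right) = -2 - 4 P^{2}$)
$d{\left(Y \right)} = \frac{Y^{2}}{6} + \frac{Y \left(-2 - 4 Y^{2}\right)}{6}$ ($d{\left(Y \right)} = \frac{\left(Y^{2} + \left(-2 - 4 Y^{2}\right) Y\right) + \left(6 + \left(-3\right)^{2} + 5 \left(-3\right)\right)}{6} = \frac{\left(Y^{2} + Y \left(-2 - 4 Y^{2}\right)\right) + \left(6 + 9 - 15\right)}{6} = \frac{\left(Y^{2} + Y \left(-2 - 4 Y^{2}\right)\right) + 0}{6} = \frac{Y^{2} + Y \left(-2 - 4 Y^{2}\right)}{6} = \frac{Y^{2}}{6} + \frac{Y \left(-2 - 4 Y^{2}\right)}{6}$)
$d{\left(20 \right)} 92 = \frac{1}{6} \cdot 20 \left(-2 + 20 - 4 \cdot 20^{2}\right) 92 = \frac{1}{6} \cdot 20 \left(-2 + 20 - 1600\right) 92 = \frac{1}{6} \cdot 20 \left(-1582\right) 92 = \left(- \frac{15820}{3}\right) 92 = - \frac{1455440}{3}$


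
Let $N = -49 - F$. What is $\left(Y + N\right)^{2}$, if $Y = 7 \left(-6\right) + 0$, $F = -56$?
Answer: $1225$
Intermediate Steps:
$N = 7$ ($N = -49 - -56 = -49 + 56 = 7$)
$Y = -42$ ($Y = -42 + 0 = -42$)
$\left(Y + N\right)^{2} = \left(-42 + 7\right)^{2} = \left(-35\right)^{2} = 1225$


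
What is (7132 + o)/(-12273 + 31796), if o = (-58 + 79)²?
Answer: 7573/19523 ≈ 0.38790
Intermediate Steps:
o = 441 (o = 21² = 441)
(7132 + o)/(-12273 + 31796) = (7132 + 441)/(-12273 + 31796) = 7573/19523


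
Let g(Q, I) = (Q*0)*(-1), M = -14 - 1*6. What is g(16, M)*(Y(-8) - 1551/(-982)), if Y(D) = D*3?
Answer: 0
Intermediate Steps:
Y(D) = 3*D
M = -20 (M = -14 - 6 = -20)
g(Q, I) = 0 (g(Q, I) = 0*(-1) = 0)
g(16, M)*(Y(-8) - 1551/(-982)) = 0*(3*(-8) - 1551/(-982)) = 0*(-24 - 1551*(-1/982)) = 0*(-24 + 1551/982) = 0*(-22017/982) = 0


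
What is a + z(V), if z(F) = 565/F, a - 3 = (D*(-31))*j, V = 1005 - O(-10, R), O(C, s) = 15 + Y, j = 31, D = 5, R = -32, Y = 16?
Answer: -4676583/974 ≈ -4801.4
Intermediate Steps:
O(C, s) = 31 (O(C, s) = 15 + 16 = 31)
V = 974 (V = 1005 - 1*31 = 1005 - 31 = 974)
a = -4802 (a = 3 + (5*(-31))*31 = 3 - 155*31 = 3 - 4805 = -4802)
a + z(V) = -4802 + 565/974 = -4676583/974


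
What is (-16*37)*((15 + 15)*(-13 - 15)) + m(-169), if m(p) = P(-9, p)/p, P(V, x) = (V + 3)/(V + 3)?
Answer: 84040319/169 ≈ 4.9728e+5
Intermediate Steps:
P(V, x) = 1 (P(V, x) = (3 + V)/(3 + V) = 1)
m(p) = 1/p
(-16*37)*((15 + 15)*(-13 - 15)) + m(-169) = (-16*37)*((15 + 15)*(-13 - 15)) + 1/(-169) = -17760*(-28) - 1/169 = -592*(-840) - 1/169 = 497280 - 1/169 = 84040319/169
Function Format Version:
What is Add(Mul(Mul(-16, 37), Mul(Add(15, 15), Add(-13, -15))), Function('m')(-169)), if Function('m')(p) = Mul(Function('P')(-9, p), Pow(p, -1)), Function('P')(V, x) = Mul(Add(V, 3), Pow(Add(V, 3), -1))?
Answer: Rational(84040319, 169) ≈ 4.9728e+5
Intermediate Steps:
Function('P')(V, x) = 1 (Function('P')(V, x) = Mul(Add(3, V), Pow(Add(3, V), -1)) = 1)
Function('m')(p) = Pow(p, -1) (Function('m')(p) = Mul(1, Pow(p, -1)) = Pow(p, -1))
Add(Mul(Mul(-16, 37), Mul(Add(15, 15), Add(-13, -15))), Function('m')(-169)) = Add(Mul(Mul(-16, 37), Mul(Add(15, 15), Add(-13, -15))), Pow(-169, -1)) = Add(Mul(-592, Mul(30, -28)), Rational(-1, 169)) = Add(Mul(-592, -840), Rational(-1, 169)) = Add(497280, Rational(-1, 169)) = Rational(84040319, 169)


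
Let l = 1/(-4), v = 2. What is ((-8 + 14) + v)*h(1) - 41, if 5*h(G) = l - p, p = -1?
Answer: -199/5 ≈ -39.800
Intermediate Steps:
l = -¼ (l = 1*(-¼) = -¼ ≈ -0.25000)
h(G) = 3/20 (h(G) = (-¼ - 1*(-1))/5 = (-¼ + 1)/5 = (⅕)*(¾) = 3/20)
((-8 + 14) + v)*h(1) - 41 = ((-8 + 14) + 2)*(3/20) - 41 = (6 + 2)*(3/20) - 41 = 8*(3/20) - 41 = 6/5 - 41 = -199/5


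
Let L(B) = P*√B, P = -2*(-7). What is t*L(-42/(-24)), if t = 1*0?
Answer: 0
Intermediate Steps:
P = 14
L(B) = 14*√B
t = 0
t*L(-42/(-24)) = 0*(14*√(-42/(-24))) = 0*(14*√(-42*(-1/24))) = 0*(14*√(7/4)) = 0*(14*(√7/2)) = 0*(7*√7) = 0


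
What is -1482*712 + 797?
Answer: -1054387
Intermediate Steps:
-1482*712 + 797 = -1055184 + 797 = -1054387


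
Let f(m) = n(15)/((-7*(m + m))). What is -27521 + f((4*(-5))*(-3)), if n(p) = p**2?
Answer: -1541191/56 ≈ -27521.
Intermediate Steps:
f(m) = -225/(14*m) (f(m) = 15**2/((-7*(m + m))) = 225/((-14*m)) = 225*(-1/(14*m)) = -225/(14*m))
-27521 + f((4*(-5))*(-3)) = -27521 - 225/(14*((4*(-5))*(-3))) = -27521 - 225/(14*((-20*(-3)))) = -27521 - 225/14/60 = -27521 - 225/14*1/60 = -27521 - 15/56 = -1541191/56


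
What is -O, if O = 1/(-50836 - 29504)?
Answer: 1/80340 ≈ 1.2447e-5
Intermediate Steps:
O = -1/80340 (O = 1/(-80340) = -1/80340 ≈ -1.2447e-5)
-O = -1*(-1/80340) = 1/80340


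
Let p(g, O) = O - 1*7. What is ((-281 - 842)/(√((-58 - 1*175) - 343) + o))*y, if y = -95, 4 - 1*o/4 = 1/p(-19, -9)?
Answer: 27738100/13441 - 40967040*I/13441 ≈ 2063.7 - 3047.9*I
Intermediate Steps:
p(g, O) = -7 + O (p(g, O) = O - 7 = -7 + O)
o = 65/4 (o = 16 - 4/(-7 - 9) = 16 - 4/(-16) = 16 - 4*(-1/16) = 16 + ¼ = 65/4 ≈ 16.250)
((-281 - 842)/(√((-58 - 1*175) - 343) + o))*y = ((-281 - 842)/(√((-58 - 1*175) - 343) + 65/4))*(-95) = -1123/(√((-58 - 175) - 343) + 65/4)*(-95) = -1123/(√(-233 - 343) + 65/4)*(-95) = -1123/(√(-576) + 65/4)*(-95) = -1123/(24*I + 65/4)*(-95) = -1123*16*(65/4 - 24*I)/13441*(-95) = -17968*(65/4 - 24*I)/13441*(-95) = 1706960*(65/4 - 24*I)/13441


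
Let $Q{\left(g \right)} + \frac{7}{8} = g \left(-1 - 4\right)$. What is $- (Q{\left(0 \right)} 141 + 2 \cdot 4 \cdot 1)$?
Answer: $\frac{923}{8} \approx 115.38$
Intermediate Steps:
$Q{\left(g \right)} = - \frac{7}{8} - 5 g$ ($Q{\left(g \right)} = - \frac{7}{8} + g \left(-1 - 4\right) = - \frac{7}{8} + g \left(-5\right) = - \frac{7}{8} - 5 g$)
$- (Q{\left(0 \right)} 141 + 2 \cdot 4 \cdot 1) = - (\left(- \frac{7}{8} - 0\right) 141 + 2 \cdot 4 \cdot 1) = - (\left(- \frac{7}{8} + 0\right) 141 + 8 \cdot 1) = - (\left(- \frac{7}{8}\right) 141 + 8) = - (- \frac{987}{8} + 8) = \left(-1\right) \left(- \frac{923}{8}\right) = \frac{923}{8}$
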